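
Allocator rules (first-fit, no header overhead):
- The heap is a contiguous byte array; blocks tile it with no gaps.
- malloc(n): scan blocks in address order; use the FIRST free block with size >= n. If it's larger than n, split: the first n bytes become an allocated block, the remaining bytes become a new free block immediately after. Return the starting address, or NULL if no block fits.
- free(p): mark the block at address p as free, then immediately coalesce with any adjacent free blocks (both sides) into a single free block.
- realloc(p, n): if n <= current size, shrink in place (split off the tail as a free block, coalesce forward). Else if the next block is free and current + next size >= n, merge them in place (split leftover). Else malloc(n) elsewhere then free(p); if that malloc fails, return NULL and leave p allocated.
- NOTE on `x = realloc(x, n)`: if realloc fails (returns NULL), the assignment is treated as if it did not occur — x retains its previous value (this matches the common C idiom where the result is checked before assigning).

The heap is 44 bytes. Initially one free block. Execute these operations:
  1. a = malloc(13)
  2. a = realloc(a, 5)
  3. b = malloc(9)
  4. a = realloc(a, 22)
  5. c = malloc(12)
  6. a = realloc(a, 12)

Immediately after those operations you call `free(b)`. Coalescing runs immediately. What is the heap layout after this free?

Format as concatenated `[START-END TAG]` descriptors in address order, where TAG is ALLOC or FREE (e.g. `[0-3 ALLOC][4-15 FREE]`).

Op 1: a = malloc(13) -> a = 0; heap: [0-12 ALLOC][13-43 FREE]
Op 2: a = realloc(a, 5) -> a = 0; heap: [0-4 ALLOC][5-43 FREE]
Op 3: b = malloc(9) -> b = 5; heap: [0-4 ALLOC][5-13 ALLOC][14-43 FREE]
Op 4: a = realloc(a, 22) -> a = 14; heap: [0-4 FREE][5-13 ALLOC][14-35 ALLOC][36-43 FREE]
Op 5: c = malloc(12) -> c = NULL; heap: [0-4 FREE][5-13 ALLOC][14-35 ALLOC][36-43 FREE]
Op 6: a = realloc(a, 12) -> a = 14; heap: [0-4 FREE][5-13 ALLOC][14-25 ALLOC][26-43 FREE]
free(b): b = 5 -> block [5-13 ALLOC]; mark free, coalesce with adjacent free neighbors -> [0-13 FREE][14-25 ALLOC][26-43 FREE]

Answer: [0-13 FREE][14-25 ALLOC][26-43 FREE]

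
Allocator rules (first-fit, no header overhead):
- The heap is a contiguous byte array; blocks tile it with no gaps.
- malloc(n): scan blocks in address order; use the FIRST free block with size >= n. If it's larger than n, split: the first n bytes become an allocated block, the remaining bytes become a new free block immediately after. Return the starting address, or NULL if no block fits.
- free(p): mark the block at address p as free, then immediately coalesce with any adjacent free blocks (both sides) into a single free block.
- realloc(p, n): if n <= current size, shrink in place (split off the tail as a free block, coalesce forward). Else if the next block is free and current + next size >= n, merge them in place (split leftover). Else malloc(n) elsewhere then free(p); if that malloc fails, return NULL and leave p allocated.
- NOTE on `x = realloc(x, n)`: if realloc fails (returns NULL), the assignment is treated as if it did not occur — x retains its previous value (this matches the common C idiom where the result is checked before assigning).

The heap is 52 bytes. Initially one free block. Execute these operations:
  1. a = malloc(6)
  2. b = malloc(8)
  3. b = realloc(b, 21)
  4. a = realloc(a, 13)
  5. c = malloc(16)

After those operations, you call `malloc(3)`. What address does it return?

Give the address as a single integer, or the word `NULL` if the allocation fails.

Answer: 0

Derivation:
Op 1: a = malloc(6) -> a = 0; heap: [0-5 ALLOC][6-51 FREE]
Op 2: b = malloc(8) -> b = 6; heap: [0-5 ALLOC][6-13 ALLOC][14-51 FREE]
Op 3: b = realloc(b, 21) -> b = 6; heap: [0-5 ALLOC][6-26 ALLOC][27-51 FREE]
Op 4: a = realloc(a, 13) -> a = 27; heap: [0-5 FREE][6-26 ALLOC][27-39 ALLOC][40-51 FREE]
Op 5: c = malloc(16) -> c = NULL; heap: [0-5 FREE][6-26 ALLOC][27-39 ALLOC][40-51 FREE]
malloc(3): first-fit scan over [0-5 FREE][6-26 ALLOC][27-39 ALLOC][40-51 FREE] -> 0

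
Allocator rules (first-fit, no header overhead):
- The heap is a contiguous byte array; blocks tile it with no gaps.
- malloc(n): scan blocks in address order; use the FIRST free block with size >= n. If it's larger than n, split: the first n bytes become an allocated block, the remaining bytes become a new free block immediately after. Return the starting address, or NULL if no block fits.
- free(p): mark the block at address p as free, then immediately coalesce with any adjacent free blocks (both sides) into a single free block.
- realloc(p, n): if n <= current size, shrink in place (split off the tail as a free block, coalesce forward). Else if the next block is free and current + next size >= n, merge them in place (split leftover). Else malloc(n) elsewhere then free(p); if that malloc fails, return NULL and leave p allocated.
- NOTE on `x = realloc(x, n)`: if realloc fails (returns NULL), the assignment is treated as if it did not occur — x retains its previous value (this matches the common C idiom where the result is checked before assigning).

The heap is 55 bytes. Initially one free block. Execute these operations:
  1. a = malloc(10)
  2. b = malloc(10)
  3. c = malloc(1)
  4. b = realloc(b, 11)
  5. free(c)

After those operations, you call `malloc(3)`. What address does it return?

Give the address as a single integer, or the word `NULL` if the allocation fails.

Answer: 10

Derivation:
Op 1: a = malloc(10) -> a = 0; heap: [0-9 ALLOC][10-54 FREE]
Op 2: b = malloc(10) -> b = 10; heap: [0-9 ALLOC][10-19 ALLOC][20-54 FREE]
Op 3: c = malloc(1) -> c = 20; heap: [0-9 ALLOC][10-19 ALLOC][20-20 ALLOC][21-54 FREE]
Op 4: b = realloc(b, 11) -> b = 21; heap: [0-9 ALLOC][10-19 FREE][20-20 ALLOC][21-31 ALLOC][32-54 FREE]
Op 5: free(c) -> (freed c); heap: [0-9 ALLOC][10-20 FREE][21-31 ALLOC][32-54 FREE]
malloc(3): first-fit scan over [0-9 ALLOC][10-20 FREE][21-31 ALLOC][32-54 FREE] -> 10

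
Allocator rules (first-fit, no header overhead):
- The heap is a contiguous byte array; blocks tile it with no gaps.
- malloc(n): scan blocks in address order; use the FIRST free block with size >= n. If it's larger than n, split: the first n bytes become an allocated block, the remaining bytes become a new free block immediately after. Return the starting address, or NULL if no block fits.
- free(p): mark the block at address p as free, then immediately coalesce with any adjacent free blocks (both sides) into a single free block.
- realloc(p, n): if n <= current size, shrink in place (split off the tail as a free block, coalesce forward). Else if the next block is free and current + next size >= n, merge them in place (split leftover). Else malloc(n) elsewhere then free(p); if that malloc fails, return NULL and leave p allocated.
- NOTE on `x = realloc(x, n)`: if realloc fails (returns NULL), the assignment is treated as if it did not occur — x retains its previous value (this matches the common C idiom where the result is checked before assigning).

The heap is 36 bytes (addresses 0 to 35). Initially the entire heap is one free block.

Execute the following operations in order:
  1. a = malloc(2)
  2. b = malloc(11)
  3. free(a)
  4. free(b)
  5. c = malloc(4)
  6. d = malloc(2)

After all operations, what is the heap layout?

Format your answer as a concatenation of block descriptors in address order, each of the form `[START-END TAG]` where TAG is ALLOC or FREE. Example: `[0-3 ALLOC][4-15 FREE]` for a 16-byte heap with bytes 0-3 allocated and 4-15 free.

Op 1: a = malloc(2) -> a = 0; heap: [0-1 ALLOC][2-35 FREE]
Op 2: b = malloc(11) -> b = 2; heap: [0-1 ALLOC][2-12 ALLOC][13-35 FREE]
Op 3: free(a) -> (freed a); heap: [0-1 FREE][2-12 ALLOC][13-35 FREE]
Op 4: free(b) -> (freed b); heap: [0-35 FREE]
Op 5: c = malloc(4) -> c = 0; heap: [0-3 ALLOC][4-35 FREE]
Op 6: d = malloc(2) -> d = 4; heap: [0-3 ALLOC][4-5 ALLOC][6-35 FREE]

Answer: [0-3 ALLOC][4-5 ALLOC][6-35 FREE]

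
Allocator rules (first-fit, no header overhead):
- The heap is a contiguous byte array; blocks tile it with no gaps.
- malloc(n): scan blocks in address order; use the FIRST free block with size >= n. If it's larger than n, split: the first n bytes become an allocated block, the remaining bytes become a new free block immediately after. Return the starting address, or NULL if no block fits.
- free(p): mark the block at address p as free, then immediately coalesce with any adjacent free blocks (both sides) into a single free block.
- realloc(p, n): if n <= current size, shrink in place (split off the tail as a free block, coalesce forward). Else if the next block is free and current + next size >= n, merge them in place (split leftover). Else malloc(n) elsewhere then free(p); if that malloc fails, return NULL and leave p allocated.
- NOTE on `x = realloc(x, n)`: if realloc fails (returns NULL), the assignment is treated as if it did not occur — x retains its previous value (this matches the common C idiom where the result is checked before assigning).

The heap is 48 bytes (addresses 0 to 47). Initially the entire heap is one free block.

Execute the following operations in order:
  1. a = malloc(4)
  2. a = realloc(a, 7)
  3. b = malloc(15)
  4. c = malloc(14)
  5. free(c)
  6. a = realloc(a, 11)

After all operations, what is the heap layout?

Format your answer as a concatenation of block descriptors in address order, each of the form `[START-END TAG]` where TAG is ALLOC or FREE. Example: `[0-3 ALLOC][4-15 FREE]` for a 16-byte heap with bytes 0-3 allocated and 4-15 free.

Answer: [0-6 FREE][7-21 ALLOC][22-32 ALLOC][33-47 FREE]

Derivation:
Op 1: a = malloc(4) -> a = 0; heap: [0-3 ALLOC][4-47 FREE]
Op 2: a = realloc(a, 7) -> a = 0; heap: [0-6 ALLOC][7-47 FREE]
Op 3: b = malloc(15) -> b = 7; heap: [0-6 ALLOC][7-21 ALLOC][22-47 FREE]
Op 4: c = malloc(14) -> c = 22; heap: [0-6 ALLOC][7-21 ALLOC][22-35 ALLOC][36-47 FREE]
Op 5: free(c) -> (freed c); heap: [0-6 ALLOC][7-21 ALLOC][22-47 FREE]
Op 6: a = realloc(a, 11) -> a = 22; heap: [0-6 FREE][7-21 ALLOC][22-32 ALLOC][33-47 FREE]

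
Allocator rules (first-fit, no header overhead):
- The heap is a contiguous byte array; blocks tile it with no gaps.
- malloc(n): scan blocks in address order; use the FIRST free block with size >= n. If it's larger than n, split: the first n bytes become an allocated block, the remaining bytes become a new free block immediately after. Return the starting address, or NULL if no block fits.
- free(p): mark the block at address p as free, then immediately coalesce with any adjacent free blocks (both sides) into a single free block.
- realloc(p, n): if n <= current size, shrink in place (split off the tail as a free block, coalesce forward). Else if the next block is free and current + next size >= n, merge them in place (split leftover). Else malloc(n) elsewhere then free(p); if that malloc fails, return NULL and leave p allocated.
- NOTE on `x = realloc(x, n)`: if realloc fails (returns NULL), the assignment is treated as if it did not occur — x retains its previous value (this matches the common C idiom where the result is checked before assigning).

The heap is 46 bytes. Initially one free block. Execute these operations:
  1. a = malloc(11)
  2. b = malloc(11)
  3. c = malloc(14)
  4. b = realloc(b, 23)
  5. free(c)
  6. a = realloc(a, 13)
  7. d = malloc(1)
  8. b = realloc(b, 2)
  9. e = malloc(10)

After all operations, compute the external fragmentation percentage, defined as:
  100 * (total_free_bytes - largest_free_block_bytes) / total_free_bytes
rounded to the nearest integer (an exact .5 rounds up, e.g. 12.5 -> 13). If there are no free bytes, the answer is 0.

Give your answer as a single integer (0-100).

Answer: 45

Derivation:
Op 1: a = malloc(11) -> a = 0; heap: [0-10 ALLOC][11-45 FREE]
Op 2: b = malloc(11) -> b = 11; heap: [0-10 ALLOC][11-21 ALLOC][22-45 FREE]
Op 3: c = malloc(14) -> c = 22; heap: [0-10 ALLOC][11-21 ALLOC][22-35 ALLOC][36-45 FREE]
Op 4: b = realloc(b, 23) -> NULL (b unchanged); heap: [0-10 ALLOC][11-21 ALLOC][22-35 ALLOC][36-45 FREE]
Op 5: free(c) -> (freed c); heap: [0-10 ALLOC][11-21 ALLOC][22-45 FREE]
Op 6: a = realloc(a, 13) -> a = 22; heap: [0-10 FREE][11-21 ALLOC][22-34 ALLOC][35-45 FREE]
Op 7: d = malloc(1) -> d = 0; heap: [0-0 ALLOC][1-10 FREE][11-21 ALLOC][22-34 ALLOC][35-45 FREE]
Op 8: b = realloc(b, 2) -> b = 11; heap: [0-0 ALLOC][1-10 FREE][11-12 ALLOC][13-21 FREE][22-34 ALLOC][35-45 FREE]
Op 9: e = malloc(10) -> e = 1; heap: [0-0 ALLOC][1-10 ALLOC][11-12 ALLOC][13-21 FREE][22-34 ALLOC][35-45 FREE]
Free blocks: [9 11] total_free=20 largest=11 -> 100*(20-11)/20 = 900/20 = 45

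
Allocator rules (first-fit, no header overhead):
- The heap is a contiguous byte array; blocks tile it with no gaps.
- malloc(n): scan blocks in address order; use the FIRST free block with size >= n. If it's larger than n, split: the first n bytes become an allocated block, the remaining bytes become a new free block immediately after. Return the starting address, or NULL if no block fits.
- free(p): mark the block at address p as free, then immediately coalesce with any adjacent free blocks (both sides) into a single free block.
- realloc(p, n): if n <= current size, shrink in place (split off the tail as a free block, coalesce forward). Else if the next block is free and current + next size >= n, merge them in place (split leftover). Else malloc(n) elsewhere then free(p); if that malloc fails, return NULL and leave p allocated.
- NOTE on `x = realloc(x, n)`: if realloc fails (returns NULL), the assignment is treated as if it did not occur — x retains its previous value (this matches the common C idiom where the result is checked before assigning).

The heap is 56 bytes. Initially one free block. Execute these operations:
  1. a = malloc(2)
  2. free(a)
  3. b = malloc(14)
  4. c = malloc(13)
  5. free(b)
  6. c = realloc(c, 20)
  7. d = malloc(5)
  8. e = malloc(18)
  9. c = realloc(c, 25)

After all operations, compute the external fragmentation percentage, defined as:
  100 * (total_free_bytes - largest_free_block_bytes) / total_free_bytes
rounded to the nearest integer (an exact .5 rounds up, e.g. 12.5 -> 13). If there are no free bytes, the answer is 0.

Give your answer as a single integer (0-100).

Op 1: a = malloc(2) -> a = 0; heap: [0-1 ALLOC][2-55 FREE]
Op 2: free(a) -> (freed a); heap: [0-55 FREE]
Op 3: b = malloc(14) -> b = 0; heap: [0-13 ALLOC][14-55 FREE]
Op 4: c = malloc(13) -> c = 14; heap: [0-13 ALLOC][14-26 ALLOC][27-55 FREE]
Op 5: free(b) -> (freed b); heap: [0-13 FREE][14-26 ALLOC][27-55 FREE]
Op 6: c = realloc(c, 20) -> c = 14; heap: [0-13 FREE][14-33 ALLOC][34-55 FREE]
Op 7: d = malloc(5) -> d = 0; heap: [0-4 ALLOC][5-13 FREE][14-33 ALLOC][34-55 FREE]
Op 8: e = malloc(18) -> e = 34; heap: [0-4 ALLOC][5-13 FREE][14-33 ALLOC][34-51 ALLOC][52-55 FREE]
Op 9: c = realloc(c, 25) -> NULL (c unchanged); heap: [0-4 ALLOC][5-13 FREE][14-33 ALLOC][34-51 ALLOC][52-55 FREE]
Free blocks: [9 4] total_free=13 largest=9 -> 100*(13-9)/13 = 400/13 ≈ 30.769 -> rounds to 31

Answer: 31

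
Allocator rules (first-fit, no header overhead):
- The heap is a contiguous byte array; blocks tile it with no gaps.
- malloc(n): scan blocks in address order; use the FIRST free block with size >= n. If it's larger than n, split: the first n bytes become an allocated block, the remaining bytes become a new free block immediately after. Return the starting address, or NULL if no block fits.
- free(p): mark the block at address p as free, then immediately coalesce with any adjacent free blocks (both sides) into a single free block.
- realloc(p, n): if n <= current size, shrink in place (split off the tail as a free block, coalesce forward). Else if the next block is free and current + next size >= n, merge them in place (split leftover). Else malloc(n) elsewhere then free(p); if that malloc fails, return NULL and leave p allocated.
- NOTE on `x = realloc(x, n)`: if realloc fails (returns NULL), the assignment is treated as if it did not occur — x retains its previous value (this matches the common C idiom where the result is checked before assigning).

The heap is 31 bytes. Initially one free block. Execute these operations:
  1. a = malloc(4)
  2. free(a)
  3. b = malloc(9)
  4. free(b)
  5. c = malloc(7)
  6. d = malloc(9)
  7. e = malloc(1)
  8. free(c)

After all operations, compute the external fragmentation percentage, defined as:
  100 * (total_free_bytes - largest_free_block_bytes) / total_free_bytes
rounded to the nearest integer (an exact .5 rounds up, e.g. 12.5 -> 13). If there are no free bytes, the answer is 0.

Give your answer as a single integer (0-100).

Op 1: a = malloc(4) -> a = 0; heap: [0-3 ALLOC][4-30 FREE]
Op 2: free(a) -> (freed a); heap: [0-30 FREE]
Op 3: b = malloc(9) -> b = 0; heap: [0-8 ALLOC][9-30 FREE]
Op 4: free(b) -> (freed b); heap: [0-30 FREE]
Op 5: c = malloc(7) -> c = 0; heap: [0-6 ALLOC][7-30 FREE]
Op 6: d = malloc(9) -> d = 7; heap: [0-6 ALLOC][7-15 ALLOC][16-30 FREE]
Op 7: e = malloc(1) -> e = 16; heap: [0-6 ALLOC][7-15 ALLOC][16-16 ALLOC][17-30 FREE]
Op 8: free(c) -> (freed c); heap: [0-6 FREE][7-15 ALLOC][16-16 ALLOC][17-30 FREE]
Free blocks: [7 14] total_free=21 largest=14 -> 100*(21-14)/21 = 700/21 ≈ 33.333 -> rounds to 33

Answer: 33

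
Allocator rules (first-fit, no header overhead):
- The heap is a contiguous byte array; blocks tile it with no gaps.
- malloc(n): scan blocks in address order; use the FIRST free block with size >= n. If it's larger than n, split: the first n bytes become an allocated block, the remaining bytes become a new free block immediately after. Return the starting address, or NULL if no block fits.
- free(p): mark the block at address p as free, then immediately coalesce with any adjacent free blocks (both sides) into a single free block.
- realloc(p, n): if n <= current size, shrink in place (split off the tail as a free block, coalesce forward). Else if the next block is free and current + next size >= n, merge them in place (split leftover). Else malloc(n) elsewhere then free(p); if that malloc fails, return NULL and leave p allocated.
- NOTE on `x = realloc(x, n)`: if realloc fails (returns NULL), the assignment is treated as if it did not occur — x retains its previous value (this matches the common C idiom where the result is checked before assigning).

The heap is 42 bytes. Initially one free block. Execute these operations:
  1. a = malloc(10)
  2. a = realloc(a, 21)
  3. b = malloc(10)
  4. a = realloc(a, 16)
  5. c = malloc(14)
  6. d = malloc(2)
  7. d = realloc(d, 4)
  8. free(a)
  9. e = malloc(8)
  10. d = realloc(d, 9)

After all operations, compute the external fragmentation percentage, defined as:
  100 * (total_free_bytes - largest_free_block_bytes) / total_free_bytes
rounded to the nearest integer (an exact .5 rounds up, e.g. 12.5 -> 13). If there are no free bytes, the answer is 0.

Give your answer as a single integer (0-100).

Answer: 13

Derivation:
Op 1: a = malloc(10) -> a = 0; heap: [0-9 ALLOC][10-41 FREE]
Op 2: a = realloc(a, 21) -> a = 0; heap: [0-20 ALLOC][21-41 FREE]
Op 3: b = malloc(10) -> b = 21; heap: [0-20 ALLOC][21-30 ALLOC][31-41 FREE]
Op 4: a = realloc(a, 16) -> a = 0; heap: [0-15 ALLOC][16-20 FREE][21-30 ALLOC][31-41 FREE]
Op 5: c = malloc(14) -> c = NULL; heap: [0-15 ALLOC][16-20 FREE][21-30 ALLOC][31-41 FREE]
Op 6: d = malloc(2) -> d = 16; heap: [0-15 ALLOC][16-17 ALLOC][18-20 FREE][21-30 ALLOC][31-41 FREE]
Op 7: d = realloc(d, 4) -> d = 16; heap: [0-15 ALLOC][16-19 ALLOC][20-20 FREE][21-30 ALLOC][31-41 FREE]
Op 8: free(a) -> (freed a); heap: [0-15 FREE][16-19 ALLOC][20-20 FREE][21-30 ALLOC][31-41 FREE]
Op 9: e = malloc(8) -> e = 0; heap: [0-7 ALLOC][8-15 FREE][16-19 ALLOC][20-20 FREE][21-30 ALLOC][31-41 FREE]
Op 10: d = realloc(d, 9) -> d = 31; heap: [0-7 ALLOC][8-20 FREE][21-30 ALLOC][31-39 ALLOC][40-41 FREE]
Free blocks: [13 2] total_free=15 largest=13 -> 100*(15-13)/15 = 200/15 ≈ 13.333 -> rounds to 13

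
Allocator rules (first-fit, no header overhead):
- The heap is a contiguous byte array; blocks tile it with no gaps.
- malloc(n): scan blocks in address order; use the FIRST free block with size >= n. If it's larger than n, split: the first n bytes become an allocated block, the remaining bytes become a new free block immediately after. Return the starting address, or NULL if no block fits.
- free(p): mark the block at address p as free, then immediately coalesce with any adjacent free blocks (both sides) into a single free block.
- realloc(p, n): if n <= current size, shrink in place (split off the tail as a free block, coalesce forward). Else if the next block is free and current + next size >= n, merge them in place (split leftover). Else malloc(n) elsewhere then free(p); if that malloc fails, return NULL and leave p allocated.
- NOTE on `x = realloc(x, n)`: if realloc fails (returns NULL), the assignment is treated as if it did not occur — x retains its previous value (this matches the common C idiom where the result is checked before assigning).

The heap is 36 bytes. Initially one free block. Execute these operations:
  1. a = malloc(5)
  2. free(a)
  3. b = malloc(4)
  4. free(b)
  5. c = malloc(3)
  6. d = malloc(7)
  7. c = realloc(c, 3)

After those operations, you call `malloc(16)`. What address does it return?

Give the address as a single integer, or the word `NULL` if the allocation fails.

Op 1: a = malloc(5) -> a = 0; heap: [0-4 ALLOC][5-35 FREE]
Op 2: free(a) -> (freed a); heap: [0-35 FREE]
Op 3: b = malloc(4) -> b = 0; heap: [0-3 ALLOC][4-35 FREE]
Op 4: free(b) -> (freed b); heap: [0-35 FREE]
Op 5: c = malloc(3) -> c = 0; heap: [0-2 ALLOC][3-35 FREE]
Op 6: d = malloc(7) -> d = 3; heap: [0-2 ALLOC][3-9 ALLOC][10-35 FREE]
Op 7: c = realloc(c, 3) -> c = 0; heap: [0-2 ALLOC][3-9 ALLOC][10-35 FREE]
malloc(16): first-fit scan over [0-2 ALLOC][3-9 ALLOC][10-35 FREE] -> 10

Answer: 10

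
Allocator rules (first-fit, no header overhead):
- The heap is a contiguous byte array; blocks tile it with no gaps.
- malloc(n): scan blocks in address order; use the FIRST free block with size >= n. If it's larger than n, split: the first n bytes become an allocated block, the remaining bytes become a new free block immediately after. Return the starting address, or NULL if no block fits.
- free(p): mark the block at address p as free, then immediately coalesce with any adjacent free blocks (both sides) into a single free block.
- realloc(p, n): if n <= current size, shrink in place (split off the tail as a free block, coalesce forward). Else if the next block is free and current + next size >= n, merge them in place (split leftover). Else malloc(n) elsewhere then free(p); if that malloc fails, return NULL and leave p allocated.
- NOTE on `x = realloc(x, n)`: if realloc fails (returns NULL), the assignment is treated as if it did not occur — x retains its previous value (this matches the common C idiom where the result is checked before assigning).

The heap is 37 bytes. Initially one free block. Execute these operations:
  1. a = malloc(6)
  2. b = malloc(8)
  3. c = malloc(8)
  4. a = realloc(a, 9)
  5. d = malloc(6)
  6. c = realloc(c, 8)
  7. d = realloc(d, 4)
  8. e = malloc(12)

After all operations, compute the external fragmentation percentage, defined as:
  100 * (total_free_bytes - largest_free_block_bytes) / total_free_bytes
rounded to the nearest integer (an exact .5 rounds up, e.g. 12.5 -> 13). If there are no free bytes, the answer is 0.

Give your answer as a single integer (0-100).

Op 1: a = malloc(6) -> a = 0; heap: [0-5 ALLOC][6-36 FREE]
Op 2: b = malloc(8) -> b = 6; heap: [0-5 ALLOC][6-13 ALLOC][14-36 FREE]
Op 3: c = malloc(8) -> c = 14; heap: [0-5 ALLOC][6-13 ALLOC][14-21 ALLOC][22-36 FREE]
Op 4: a = realloc(a, 9) -> a = 22; heap: [0-5 FREE][6-13 ALLOC][14-21 ALLOC][22-30 ALLOC][31-36 FREE]
Op 5: d = malloc(6) -> d = 0; heap: [0-5 ALLOC][6-13 ALLOC][14-21 ALLOC][22-30 ALLOC][31-36 FREE]
Op 6: c = realloc(c, 8) -> c = 14; heap: [0-5 ALLOC][6-13 ALLOC][14-21 ALLOC][22-30 ALLOC][31-36 FREE]
Op 7: d = realloc(d, 4) -> d = 0; heap: [0-3 ALLOC][4-5 FREE][6-13 ALLOC][14-21 ALLOC][22-30 ALLOC][31-36 FREE]
Op 8: e = malloc(12) -> e = NULL; heap: [0-3 ALLOC][4-5 FREE][6-13 ALLOC][14-21 ALLOC][22-30 ALLOC][31-36 FREE]
Free blocks: [2 6] total_free=8 largest=6 -> 100*(8-6)/8 = 200/8 = 25

Answer: 25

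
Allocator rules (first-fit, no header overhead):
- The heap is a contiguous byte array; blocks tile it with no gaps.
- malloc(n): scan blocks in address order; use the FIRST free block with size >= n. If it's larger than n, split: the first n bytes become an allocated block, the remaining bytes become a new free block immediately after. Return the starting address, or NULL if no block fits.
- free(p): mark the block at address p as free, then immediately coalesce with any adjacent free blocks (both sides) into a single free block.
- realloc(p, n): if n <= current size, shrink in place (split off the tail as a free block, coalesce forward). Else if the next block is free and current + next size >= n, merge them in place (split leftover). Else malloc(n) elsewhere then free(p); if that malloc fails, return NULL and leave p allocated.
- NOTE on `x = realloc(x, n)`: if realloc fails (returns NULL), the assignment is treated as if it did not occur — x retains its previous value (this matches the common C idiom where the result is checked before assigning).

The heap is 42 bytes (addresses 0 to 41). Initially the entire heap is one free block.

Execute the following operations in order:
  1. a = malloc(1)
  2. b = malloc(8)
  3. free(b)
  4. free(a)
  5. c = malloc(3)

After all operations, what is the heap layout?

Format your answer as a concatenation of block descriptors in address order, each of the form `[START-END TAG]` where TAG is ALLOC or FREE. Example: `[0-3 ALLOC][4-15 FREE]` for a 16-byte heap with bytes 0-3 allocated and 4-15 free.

Op 1: a = malloc(1) -> a = 0; heap: [0-0 ALLOC][1-41 FREE]
Op 2: b = malloc(8) -> b = 1; heap: [0-0 ALLOC][1-8 ALLOC][9-41 FREE]
Op 3: free(b) -> (freed b); heap: [0-0 ALLOC][1-41 FREE]
Op 4: free(a) -> (freed a); heap: [0-41 FREE]
Op 5: c = malloc(3) -> c = 0; heap: [0-2 ALLOC][3-41 FREE]

Answer: [0-2 ALLOC][3-41 FREE]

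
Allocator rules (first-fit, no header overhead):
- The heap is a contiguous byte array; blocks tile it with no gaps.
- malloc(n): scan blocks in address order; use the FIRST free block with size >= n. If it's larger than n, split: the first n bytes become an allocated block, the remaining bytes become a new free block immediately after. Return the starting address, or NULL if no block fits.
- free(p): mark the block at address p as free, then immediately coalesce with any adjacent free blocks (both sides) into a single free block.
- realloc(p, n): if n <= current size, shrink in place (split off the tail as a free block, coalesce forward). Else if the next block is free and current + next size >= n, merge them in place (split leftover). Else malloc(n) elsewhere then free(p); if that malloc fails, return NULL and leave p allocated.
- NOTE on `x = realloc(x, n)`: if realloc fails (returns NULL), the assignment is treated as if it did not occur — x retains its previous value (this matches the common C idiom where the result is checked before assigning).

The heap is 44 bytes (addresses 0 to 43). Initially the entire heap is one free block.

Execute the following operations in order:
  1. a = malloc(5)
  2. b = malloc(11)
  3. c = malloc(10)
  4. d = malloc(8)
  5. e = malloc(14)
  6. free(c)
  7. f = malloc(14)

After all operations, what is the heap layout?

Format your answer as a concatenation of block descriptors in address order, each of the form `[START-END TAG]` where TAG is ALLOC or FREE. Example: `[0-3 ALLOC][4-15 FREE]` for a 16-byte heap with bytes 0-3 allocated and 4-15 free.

Answer: [0-4 ALLOC][5-15 ALLOC][16-25 FREE][26-33 ALLOC][34-43 FREE]

Derivation:
Op 1: a = malloc(5) -> a = 0; heap: [0-4 ALLOC][5-43 FREE]
Op 2: b = malloc(11) -> b = 5; heap: [0-4 ALLOC][5-15 ALLOC][16-43 FREE]
Op 3: c = malloc(10) -> c = 16; heap: [0-4 ALLOC][5-15 ALLOC][16-25 ALLOC][26-43 FREE]
Op 4: d = malloc(8) -> d = 26; heap: [0-4 ALLOC][5-15 ALLOC][16-25 ALLOC][26-33 ALLOC][34-43 FREE]
Op 5: e = malloc(14) -> e = NULL; heap: [0-4 ALLOC][5-15 ALLOC][16-25 ALLOC][26-33 ALLOC][34-43 FREE]
Op 6: free(c) -> (freed c); heap: [0-4 ALLOC][5-15 ALLOC][16-25 FREE][26-33 ALLOC][34-43 FREE]
Op 7: f = malloc(14) -> f = NULL; heap: [0-4 ALLOC][5-15 ALLOC][16-25 FREE][26-33 ALLOC][34-43 FREE]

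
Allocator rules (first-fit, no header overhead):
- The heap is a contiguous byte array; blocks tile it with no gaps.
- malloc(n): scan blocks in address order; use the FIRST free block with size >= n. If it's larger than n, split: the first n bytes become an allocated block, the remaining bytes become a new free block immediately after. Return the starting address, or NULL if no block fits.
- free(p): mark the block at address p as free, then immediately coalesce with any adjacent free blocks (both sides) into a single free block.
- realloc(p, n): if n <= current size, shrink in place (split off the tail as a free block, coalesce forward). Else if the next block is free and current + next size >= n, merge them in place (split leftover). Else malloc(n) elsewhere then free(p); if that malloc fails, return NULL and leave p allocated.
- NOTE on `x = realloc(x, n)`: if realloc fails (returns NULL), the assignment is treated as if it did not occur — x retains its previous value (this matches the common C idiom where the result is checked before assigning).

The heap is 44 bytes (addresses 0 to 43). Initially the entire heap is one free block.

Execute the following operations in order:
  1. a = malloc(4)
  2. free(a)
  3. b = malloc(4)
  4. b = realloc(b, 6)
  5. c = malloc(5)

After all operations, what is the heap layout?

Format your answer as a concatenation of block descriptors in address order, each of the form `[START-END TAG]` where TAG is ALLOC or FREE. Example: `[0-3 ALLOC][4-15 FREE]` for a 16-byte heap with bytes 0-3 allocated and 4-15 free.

Op 1: a = malloc(4) -> a = 0; heap: [0-3 ALLOC][4-43 FREE]
Op 2: free(a) -> (freed a); heap: [0-43 FREE]
Op 3: b = malloc(4) -> b = 0; heap: [0-3 ALLOC][4-43 FREE]
Op 4: b = realloc(b, 6) -> b = 0; heap: [0-5 ALLOC][6-43 FREE]
Op 5: c = malloc(5) -> c = 6; heap: [0-5 ALLOC][6-10 ALLOC][11-43 FREE]

Answer: [0-5 ALLOC][6-10 ALLOC][11-43 FREE]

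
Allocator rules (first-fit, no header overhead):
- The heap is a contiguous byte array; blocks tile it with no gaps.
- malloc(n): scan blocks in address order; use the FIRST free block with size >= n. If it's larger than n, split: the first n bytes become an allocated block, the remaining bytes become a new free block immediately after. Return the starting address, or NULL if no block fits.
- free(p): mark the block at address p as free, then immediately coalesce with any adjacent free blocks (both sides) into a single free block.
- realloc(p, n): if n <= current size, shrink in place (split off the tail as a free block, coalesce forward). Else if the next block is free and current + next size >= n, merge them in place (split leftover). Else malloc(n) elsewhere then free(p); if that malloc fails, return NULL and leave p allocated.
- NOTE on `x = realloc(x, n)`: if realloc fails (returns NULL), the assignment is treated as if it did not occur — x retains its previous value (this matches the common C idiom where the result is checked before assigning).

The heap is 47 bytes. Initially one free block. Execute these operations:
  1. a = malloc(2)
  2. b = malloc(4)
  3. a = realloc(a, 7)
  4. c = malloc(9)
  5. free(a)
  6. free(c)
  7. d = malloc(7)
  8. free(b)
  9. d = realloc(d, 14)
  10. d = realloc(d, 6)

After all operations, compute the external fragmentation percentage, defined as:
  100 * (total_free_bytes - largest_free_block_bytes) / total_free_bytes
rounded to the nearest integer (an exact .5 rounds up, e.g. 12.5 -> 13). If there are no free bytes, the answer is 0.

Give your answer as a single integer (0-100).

Answer: 15

Derivation:
Op 1: a = malloc(2) -> a = 0; heap: [0-1 ALLOC][2-46 FREE]
Op 2: b = malloc(4) -> b = 2; heap: [0-1 ALLOC][2-5 ALLOC][6-46 FREE]
Op 3: a = realloc(a, 7) -> a = 6; heap: [0-1 FREE][2-5 ALLOC][6-12 ALLOC][13-46 FREE]
Op 4: c = malloc(9) -> c = 13; heap: [0-1 FREE][2-5 ALLOC][6-12 ALLOC][13-21 ALLOC][22-46 FREE]
Op 5: free(a) -> (freed a); heap: [0-1 FREE][2-5 ALLOC][6-12 FREE][13-21 ALLOC][22-46 FREE]
Op 6: free(c) -> (freed c); heap: [0-1 FREE][2-5 ALLOC][6-46 FREE]
Op 7: d = malloc(7) -> d = 6; heap: [0-1 FREE][2-5 ALLOC][6-12 ALLOC][13-46 FREE]
Op 8: free(b) -> (freed b); heap: [0-5 FREE][6-12 ALLOC][13-46 FREE]
Op 9: d = realloc(d, 14) -> d = 6; heap: [0-5 FREE][6-19 ALLOC][20-46 FREE]
Op 10: d = realloc(d, 6) -> d = 6; heap: [0-5 FREE][6-11 ALLOC][12-46 FREE]
Free blocks: [6 35] total_free=41 largest=35 -> 100*(41-35)/41 = 600/41 ≈ 14.634 -> rounds to 15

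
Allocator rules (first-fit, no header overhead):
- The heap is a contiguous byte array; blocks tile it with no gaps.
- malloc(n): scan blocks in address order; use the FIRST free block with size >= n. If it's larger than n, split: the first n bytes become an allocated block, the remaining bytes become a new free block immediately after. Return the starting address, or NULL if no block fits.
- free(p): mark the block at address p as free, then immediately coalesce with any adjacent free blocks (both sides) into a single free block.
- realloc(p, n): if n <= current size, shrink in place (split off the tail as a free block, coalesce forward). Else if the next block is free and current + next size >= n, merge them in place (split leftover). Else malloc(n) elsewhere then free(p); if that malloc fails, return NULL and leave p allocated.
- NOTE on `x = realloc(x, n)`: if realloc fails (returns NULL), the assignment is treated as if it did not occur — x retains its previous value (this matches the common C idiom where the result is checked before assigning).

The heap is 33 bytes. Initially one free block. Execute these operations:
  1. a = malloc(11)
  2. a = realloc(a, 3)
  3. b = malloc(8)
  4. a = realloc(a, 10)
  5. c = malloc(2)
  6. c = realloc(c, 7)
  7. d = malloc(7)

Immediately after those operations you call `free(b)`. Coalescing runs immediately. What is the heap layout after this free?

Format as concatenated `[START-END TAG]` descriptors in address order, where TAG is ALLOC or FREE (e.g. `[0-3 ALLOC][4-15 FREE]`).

Answer: [0-10 FREE][11-20 ALLOC][21-27 ALLOC][28-32 FREE]

Derivation:
Op 1: a = malloc(11) -> a = 0; heap: [0-10 ALLOC][11-32 FREE]
Op 2: a = realloc(a, 3) -> a = 0; heap: [0-2 ALLOC][3-32 FREE]
Op 3: b = malloc(8) -> b = 3; heap: [0-2 ALLOC][3-10 ALLOC][11-32 FREE]
Op 4: a = realloc(a, 10) -> a = 11; heap: [0-2 FREE][3-10 ALLOC][11-20 ALLOC][21-32 FREE]
Op 5: c = malloc(2) -> c = 0; heap: [0-1 ALLOC][2-2 FREE][3-10 ALLOC][11-20 ALLOC][21-32 FREE]
Op 6: c = realloc(c, 7) -> c = 21; heap: [0-2 FREE][3-10 ALLOC][11-20 ALLOC][21-27 ALLOC][28-32 FREE]
Op 7: d = malloc(7) -> d = NULL; heap: [0-2 FREE][3-10 ALLOC][11-20 ALLOC][21-27 ALLOC][28-32 FREE]
free(b): b = 3 -> block [3-10 ALLOC]; mark free, coalesce with adjacent free neighbors -> [0-10 FREE][11-20 ALLOC][21-27 ALLOC][28-32 FREE]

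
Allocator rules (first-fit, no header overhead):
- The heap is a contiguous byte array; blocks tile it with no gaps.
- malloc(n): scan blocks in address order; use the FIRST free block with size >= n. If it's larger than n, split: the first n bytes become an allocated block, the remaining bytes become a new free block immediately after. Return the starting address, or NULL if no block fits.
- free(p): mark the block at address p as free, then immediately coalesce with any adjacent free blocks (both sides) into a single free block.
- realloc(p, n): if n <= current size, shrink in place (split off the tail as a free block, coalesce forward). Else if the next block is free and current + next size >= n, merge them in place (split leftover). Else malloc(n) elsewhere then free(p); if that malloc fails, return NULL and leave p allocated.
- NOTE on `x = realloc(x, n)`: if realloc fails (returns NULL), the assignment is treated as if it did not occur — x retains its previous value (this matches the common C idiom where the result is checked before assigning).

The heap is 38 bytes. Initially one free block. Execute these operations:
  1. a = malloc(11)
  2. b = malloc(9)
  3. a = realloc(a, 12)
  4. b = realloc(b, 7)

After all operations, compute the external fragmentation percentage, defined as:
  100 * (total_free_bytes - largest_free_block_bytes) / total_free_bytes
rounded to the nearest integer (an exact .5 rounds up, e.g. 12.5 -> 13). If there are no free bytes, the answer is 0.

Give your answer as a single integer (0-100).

Op 1: a = malloc(11) -> a = 0; heap: [0-10 ALLOC][11-37 FREE]
Op 2: b = malloc(9) -> b = 11; heap: [0-10 ALLOC][11-19 ALLOC][20-37 FREE]
Op 3: a = realloc(a, 12) -> a = 20; heap: [0-10 FREE][11-19 ALLOC][20-31 ALLOC][32-37 FREE]
Op 4: b = realloc(b, 7) -> b = 11; heap: [0-10 FREE][11-17 ALLOC][18-19 FREE][20-31 ALLOC][32-37 FREE]
Free blocks: [11 2 6] total_free=19 largest=11 -> 100*(19-11)/19 = 800/19 ≈ 42.105 -> rounds to 42

Answer: 42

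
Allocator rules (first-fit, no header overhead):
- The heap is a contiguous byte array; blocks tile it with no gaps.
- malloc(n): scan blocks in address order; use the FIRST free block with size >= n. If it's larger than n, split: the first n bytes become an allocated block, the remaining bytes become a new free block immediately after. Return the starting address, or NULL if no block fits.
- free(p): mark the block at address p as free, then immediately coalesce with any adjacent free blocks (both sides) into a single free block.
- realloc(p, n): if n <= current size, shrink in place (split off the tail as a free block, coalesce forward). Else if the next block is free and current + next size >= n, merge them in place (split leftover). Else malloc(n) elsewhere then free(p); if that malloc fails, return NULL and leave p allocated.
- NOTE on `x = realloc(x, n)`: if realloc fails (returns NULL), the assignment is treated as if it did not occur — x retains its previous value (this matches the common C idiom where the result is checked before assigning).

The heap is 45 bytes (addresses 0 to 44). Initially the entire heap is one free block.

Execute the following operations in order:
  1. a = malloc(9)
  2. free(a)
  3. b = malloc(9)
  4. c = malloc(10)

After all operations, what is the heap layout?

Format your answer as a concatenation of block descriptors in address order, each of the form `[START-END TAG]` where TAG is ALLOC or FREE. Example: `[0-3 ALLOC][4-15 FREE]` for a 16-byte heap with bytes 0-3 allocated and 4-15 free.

Answer: [0-8 ALLOC][9-18 ALLOC][19-44 FREE]

Derivation:
Op 1: a = malloc(9) -> a = 0; heap: [0-8 ALLOC][9-44 FREE]
Op 2: free(a) -> (freed a); heap: [0-44 FREE]
Op 3: b = malloc(9) -> b = 0; heap: [0-8 ALLOC][9-44 FREE]
Op 4: c = malloc(10) -> c = 9; heap: [0-8 ALLOC][9-18 ALLOC][19-44 FREE]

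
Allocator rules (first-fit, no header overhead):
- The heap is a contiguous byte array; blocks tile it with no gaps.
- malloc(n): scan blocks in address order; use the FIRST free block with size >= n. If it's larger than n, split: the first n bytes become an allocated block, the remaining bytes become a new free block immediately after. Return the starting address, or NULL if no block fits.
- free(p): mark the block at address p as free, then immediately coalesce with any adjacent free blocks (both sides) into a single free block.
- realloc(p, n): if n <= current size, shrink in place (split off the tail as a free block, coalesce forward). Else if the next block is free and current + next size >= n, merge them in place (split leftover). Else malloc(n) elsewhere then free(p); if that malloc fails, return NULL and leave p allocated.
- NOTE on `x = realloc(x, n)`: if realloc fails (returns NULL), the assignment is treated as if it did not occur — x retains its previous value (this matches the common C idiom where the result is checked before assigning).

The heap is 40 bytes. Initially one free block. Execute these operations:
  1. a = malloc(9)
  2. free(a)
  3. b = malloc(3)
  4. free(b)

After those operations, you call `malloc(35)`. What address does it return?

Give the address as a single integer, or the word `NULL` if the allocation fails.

Op 1: a = malloc(9) -> a = 0; heap: [0-8 ALLOC][9-39 FREE]
Op 2: free(a) -> (freed a); heap: [0-39 FREE]
Op 3: b = malloc(3) -> b = 0; heap: [0-2 ALLOC][3-39 FREE]
Op 4: free(b) -> (freed b); heap: [0-39 FREE]
malloc(35): first-fit scan over [0-39 FREE] -> 0

Answer: 0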